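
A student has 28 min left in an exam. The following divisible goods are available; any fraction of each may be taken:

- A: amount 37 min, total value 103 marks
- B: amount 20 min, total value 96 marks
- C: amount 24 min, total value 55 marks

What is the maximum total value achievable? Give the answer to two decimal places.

118.27

Take in order of value per unit:
- B (96/20 per unit): all 20 → value 96, running total 96.00
- A (103/37 per unit): 8 of 37 → value 8×103/37 = 22.2703, running total 118.27
Total 118.27.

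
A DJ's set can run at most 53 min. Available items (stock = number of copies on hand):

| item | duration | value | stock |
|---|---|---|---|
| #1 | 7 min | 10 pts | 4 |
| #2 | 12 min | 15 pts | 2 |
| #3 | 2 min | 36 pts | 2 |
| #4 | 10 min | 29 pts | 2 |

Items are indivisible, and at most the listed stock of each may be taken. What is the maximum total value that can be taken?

170 pts

Best selections within duration 53 and stock limits:
- 4×#1 + 2×#3 + 2×#4: duration 52, value 170
- 2×#1 + 1×#2 + 2×#3 + 2×#4: duration 50, value 165
- 3×#1 + 2×#3 + 2×#4: duration 45, value 160
Best: 170 pts.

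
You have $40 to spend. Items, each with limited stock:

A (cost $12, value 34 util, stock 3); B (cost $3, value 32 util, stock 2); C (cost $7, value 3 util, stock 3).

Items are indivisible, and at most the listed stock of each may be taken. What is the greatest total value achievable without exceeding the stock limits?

135 util

Top feasible selections:
- 2×A + 2×B + 1×C: cost 37, value 135
- 3×A + 1×B: cost 39, value 134
Best: 135 util.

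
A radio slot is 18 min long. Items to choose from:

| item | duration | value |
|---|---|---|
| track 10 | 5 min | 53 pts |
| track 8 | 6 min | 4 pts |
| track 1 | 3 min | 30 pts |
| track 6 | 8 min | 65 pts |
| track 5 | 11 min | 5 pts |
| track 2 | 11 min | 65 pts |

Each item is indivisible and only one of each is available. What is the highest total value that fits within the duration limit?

Check high-value combinations within 18 min:
- track 10+track 1+track 6: duration 5+3+8=16, value 53+30+65=148
- track 10+track 6: duration 5+8=13, value 53+65=118
- track 10+track 2: duration 5+11=16, value 53+65=118
- track 8+track 1+track 6: duration 6+3+8=17, value 4+30+65=99
- track 1+track 6: duration 3+8=11, value 30+65=95
Best: 148 pts.

148 pts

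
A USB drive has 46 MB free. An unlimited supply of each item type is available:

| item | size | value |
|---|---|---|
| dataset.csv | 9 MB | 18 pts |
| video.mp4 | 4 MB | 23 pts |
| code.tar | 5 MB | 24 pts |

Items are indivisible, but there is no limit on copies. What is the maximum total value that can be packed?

255 pts

Best value-per-unit is video.mp4 at 23/4; filling with it alone gives 11×23 = 253.
Optimal mix: 9×video.mp4 + 2×code.tar → size 46, value 255.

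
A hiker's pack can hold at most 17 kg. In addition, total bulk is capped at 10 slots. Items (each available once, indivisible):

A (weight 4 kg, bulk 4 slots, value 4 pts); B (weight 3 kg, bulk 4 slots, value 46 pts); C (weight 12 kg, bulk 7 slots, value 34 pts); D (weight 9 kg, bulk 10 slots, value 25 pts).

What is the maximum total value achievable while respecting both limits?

Feasible sets respecting both limits:
- A+B: weight 7, bulk 8, value 50
- B: weight 3, bulk 4, value 46
- C: weight 12, bulk 7, value 34
Best: 50 pts.

50 pts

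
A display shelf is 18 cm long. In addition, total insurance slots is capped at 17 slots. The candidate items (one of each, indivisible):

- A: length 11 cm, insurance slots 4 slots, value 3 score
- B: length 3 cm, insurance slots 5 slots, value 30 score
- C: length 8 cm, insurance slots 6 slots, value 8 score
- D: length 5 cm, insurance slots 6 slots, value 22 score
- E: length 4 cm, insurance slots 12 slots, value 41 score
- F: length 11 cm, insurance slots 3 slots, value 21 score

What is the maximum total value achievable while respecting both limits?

Feasible sets respecting both limits:
- B+E: length 7, insurance slots 17, value 71
- E+F: length 15, insurance slots 15, value 62
- B+C+D: length 16, insurance slots 17, value 60
Best: 71 score.

71 score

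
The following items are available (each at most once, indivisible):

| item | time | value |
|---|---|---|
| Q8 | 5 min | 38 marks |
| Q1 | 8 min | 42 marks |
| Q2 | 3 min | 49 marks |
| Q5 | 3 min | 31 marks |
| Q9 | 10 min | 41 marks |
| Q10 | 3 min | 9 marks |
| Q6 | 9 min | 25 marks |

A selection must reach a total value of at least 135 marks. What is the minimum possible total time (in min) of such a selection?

Subsets with value ≥ 135, sorted by total time:
- Q8+Q1+Q2+Q5: time 19, value 160
- Q8+Q1+Q2+Q10: time 19, value 138
- Q8+Q2+Q5+Q6: time 20, value 143
- Q8+Q2+Q5+Q9: time 21, value 159
Minimum time: 19 min.

19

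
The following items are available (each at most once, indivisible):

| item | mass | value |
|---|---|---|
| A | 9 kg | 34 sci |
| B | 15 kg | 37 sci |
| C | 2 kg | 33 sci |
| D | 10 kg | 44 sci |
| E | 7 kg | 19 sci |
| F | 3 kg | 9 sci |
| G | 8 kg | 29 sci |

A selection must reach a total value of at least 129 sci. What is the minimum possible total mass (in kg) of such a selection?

Subsets with value ≥ 129, sorted by total mass:
- A+C+D+E: mass 28, value 130
- A+C+D+G: mass 29, value 140
- C+D+E+F+G: mass 30, value 134
- A+C+D+E+F: mass 31, value 139
Minimum mass: 28 kg.

28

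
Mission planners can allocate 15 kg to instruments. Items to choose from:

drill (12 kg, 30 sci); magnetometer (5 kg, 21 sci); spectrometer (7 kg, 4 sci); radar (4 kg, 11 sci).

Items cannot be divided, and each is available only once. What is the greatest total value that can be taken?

32 sci

Check high-value combinations within 15 kg:
- magnetometer+radar: mass 5+4=9, value 21+11=32
- drill: mass 12, value 30
- magnetometer+spectrometer: mass 5+7=12, value 21+4=25
- magnetometer: mass 5, value 21
- spectrometer+radar: mass 7+4=11, value 4+11=15
Best: 32 sci.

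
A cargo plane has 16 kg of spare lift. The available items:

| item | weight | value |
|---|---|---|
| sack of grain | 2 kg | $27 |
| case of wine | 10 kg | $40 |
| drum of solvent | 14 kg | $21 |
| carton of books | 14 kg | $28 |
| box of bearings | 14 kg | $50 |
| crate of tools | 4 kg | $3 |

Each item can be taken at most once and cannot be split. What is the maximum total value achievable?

$77

Check high-value combinations within 16 kg:
- sack of grain+box of bearings: weight 2+14=16, value 27+50=77
- sack of grain+case of wine+crate of tools: weight 2+10+4=16, value 27+40+3=70
- sack of grain+case of wine: weight 2+10=12, value 27+40=67
Best: $77.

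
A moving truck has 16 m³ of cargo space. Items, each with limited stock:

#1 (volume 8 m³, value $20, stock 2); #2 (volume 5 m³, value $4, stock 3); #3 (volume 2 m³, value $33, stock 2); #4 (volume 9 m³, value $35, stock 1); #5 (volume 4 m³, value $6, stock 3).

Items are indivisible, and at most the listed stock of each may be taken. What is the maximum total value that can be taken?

$101

Top feasible selections:
- 2×#3 + 1×#4: volume 13, value 101
- 1×#1 + 2×#3 + 1×#5: volume 16, value 92
- 1×#1 + 2×#3: volume 12, value 86
Best: $101.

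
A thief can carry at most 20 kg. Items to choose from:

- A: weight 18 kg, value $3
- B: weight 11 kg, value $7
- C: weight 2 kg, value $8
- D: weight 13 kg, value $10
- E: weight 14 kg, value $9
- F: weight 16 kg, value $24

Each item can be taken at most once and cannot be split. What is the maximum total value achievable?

Check high-value combinations within 20 kg:
- C+F: weight 2+16=18, value 8+24=32
- F: weight 16, value 24
- C+D: weight 2+13=15, value 8+10=18
- C+E: weight 2+14=16, value 8+9=17
- B+C: weight 11+2=13, value 7+8=15
Best: $32.

$32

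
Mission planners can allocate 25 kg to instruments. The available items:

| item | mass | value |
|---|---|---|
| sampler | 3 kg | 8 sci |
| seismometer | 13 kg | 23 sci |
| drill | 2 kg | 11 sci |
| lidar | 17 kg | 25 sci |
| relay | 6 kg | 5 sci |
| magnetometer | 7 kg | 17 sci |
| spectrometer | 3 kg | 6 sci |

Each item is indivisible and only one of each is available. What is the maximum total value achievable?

59 sci

Check high-value combinations within 25 kg:
- sampler+seismometer+drill+magnetometer: mass 3+13+2+7=25, value 8+23+11+17=59
- seismometer+drill+magnetometer+spectrometer: mass 13+2+7+3=25, value 23+11+17+6=57
- seismometer+drill+magnetometer: mass 13+2+7=22, value 23+11+17=51
- sampler+drill+lidar+spectrometer: mass 3+2+17+3=25, value 8+11+25+6=50
Best: 59 sci.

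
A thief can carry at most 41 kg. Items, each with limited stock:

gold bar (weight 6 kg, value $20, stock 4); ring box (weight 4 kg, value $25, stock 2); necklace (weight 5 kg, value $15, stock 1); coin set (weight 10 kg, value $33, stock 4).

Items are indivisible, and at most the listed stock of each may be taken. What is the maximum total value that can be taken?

$158

Top feasible selections:
- 3×gold bar + 2×ring box + 1×necklace + 1×coin set: weight 41, value 158
- 2×gold bar + 2×ring box + 2×coin set: weight 40, value 156
- 1×gold bar + 2×ring box + 1×necklace + 2×coin set: weight 39, value 151
- 2×ring box + 3×coin set: weight 38, value 149
Best: $158.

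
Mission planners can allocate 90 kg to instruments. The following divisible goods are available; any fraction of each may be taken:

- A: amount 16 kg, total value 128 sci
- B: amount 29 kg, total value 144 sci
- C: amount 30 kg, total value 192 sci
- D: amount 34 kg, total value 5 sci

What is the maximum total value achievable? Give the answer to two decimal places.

466.21

Take in order of value per unit:
- A (128/16 per unit): all 16 → value 128, running total 128.00
- C (192/30 per unit): all 30 → value 192, running total 320.00
- B (144/29 per unit): all 29 → value 144, running total 464.00
- D (5/34 per unit): 15 of 34 → value 15×5/34 = 2.2059, running total 466.21
Total 466.21.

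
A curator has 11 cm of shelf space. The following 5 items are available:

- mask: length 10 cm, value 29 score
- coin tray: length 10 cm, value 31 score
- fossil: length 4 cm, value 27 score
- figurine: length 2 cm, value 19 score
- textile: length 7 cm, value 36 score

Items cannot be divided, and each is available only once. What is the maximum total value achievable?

63 score

Check high-value combinations within 11 cm:
- fossil+textile: length 4+7=11, value 27+36=63
- figurine+textile: length 2+7=9, value 19+36=55
- fossil+figurine: length 4+2=6, value 27+19=46
Best: 63 score.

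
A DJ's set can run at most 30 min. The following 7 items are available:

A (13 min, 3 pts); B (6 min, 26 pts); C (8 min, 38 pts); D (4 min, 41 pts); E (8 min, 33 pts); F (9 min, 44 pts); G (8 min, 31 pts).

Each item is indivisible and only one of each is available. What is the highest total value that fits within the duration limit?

156 pts

Check high-value combinations within 30 min:
- C+D+E+F: duration 8+4+8+9=29, value 38+41+33+44=156
- C+D+F+G: duration 8+4+9+8=29, value 38+41+44+31=154
- B+C+D+F: duration 6+8+4+9=27, value 26+38+41+44=149
- D+E+F+G: duration 4+8+9+8=29, value 41+33+44+31=149
- B+D+E+F: duration 6+4+8+9=27, value 26+41+33+44=144
Best: 156 pts.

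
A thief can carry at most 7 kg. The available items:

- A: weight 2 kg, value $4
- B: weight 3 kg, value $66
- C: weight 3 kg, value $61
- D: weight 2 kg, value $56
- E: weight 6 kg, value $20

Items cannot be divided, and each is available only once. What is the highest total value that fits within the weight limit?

Check high-value combinations within 7 kg:
- B+C: weight 3+3=6, value 66+61=127
- A+B+D: weight 2+3+2=7, value 4+66+56=126
- B+D: weight 3+2=5, value 66+56=122
- A+C+D: weight 2+3+2=7, value 4+61+56=121
Best: $127.

$127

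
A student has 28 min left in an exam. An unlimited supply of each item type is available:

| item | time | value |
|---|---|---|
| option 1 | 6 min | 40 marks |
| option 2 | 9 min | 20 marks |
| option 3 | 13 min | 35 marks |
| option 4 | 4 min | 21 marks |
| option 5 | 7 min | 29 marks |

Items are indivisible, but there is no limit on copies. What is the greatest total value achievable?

Best value-per-unit is option 1 at 40/6; filling with it alone gives 4×40 = 160.
Optimal mix: 4×option 1 + 1×option 4 → time 28, value 181.

181 marks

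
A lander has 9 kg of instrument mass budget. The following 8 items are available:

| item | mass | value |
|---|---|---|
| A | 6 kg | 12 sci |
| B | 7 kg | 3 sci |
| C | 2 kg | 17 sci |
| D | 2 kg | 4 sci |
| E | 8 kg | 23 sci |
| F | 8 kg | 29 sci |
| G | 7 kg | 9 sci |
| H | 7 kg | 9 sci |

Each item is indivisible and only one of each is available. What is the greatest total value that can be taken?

29 sci

This is a 0/1 knapsack; check combinations near the capacity.
- A+C: mass 6+2=8, value 12+17=29
- F: mass 8, value 29
- C+G: mass 2+7=9, value 17+9=26
Best: 29 sci.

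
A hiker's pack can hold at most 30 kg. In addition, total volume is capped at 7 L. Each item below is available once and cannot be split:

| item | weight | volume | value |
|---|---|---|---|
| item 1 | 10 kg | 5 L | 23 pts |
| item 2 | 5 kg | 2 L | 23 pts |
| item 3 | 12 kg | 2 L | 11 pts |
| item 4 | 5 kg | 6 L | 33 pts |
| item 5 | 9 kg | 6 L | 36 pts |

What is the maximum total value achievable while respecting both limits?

Feasible sets respecting both limits:
- item 1+item 2: weight 15, volume 7, value 46
- item 5: weight 9, volume 6, value 36
- item 1+item 3: weight 22, volume 7, value 34
Best: 46 pts.

46 pts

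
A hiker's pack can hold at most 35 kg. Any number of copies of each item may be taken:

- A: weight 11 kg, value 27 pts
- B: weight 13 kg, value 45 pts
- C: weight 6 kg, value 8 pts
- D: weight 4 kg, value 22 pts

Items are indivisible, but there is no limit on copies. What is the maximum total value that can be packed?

176 pts

Best value-per-unit is D at 22/4, and filling with it alone uses weight 8×4=32. No mix of the others beats 8×22 = 176.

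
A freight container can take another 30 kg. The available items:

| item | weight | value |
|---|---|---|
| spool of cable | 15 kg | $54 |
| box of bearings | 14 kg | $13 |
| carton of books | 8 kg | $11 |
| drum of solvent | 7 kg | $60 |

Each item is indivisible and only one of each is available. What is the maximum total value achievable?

$125

This is a 0/1 knapsack; check combinations near the capacity.
- spool of cable+carton of books+drum of solvent: weight 15+8+7=30, value 54+11+60=125
- spool of cable+drum of solvent: weight 15+7=22, value 54+60=114
- box of bearings+carton of books+drum of solvent: weight 14+8+7=29, value 13+11+60=84
- box of bearings+drum of solvent: weight 14+7=21, value 13+60=73
Best: $125.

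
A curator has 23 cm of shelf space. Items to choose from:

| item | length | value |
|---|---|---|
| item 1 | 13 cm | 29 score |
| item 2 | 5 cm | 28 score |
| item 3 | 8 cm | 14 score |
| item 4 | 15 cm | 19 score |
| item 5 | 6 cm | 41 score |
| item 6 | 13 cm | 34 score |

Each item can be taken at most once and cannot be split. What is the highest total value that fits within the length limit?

Check high-value combinations within 23 cm:
- item 2+item 3+item 5: length 5+8+6=19, value 28+14+41=83
- item 5+item 6: length 6+13=19, value 41+34=75
- item 1+item 5: length 13+6=19, value 29+41=70
- item 2+item 5: length 5+6=11, value 28+41=69
- item 2+item 6: length 5+13=18, value 28+34=62
Best: 83 score.

83 score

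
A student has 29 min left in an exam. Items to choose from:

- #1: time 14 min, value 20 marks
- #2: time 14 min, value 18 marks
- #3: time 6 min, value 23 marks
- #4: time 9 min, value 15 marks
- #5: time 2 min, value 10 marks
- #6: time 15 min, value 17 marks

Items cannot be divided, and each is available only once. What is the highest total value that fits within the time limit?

Check high-value combinations within 29 min:
- #1+#3+#4: time 14+6+9=29, value 20+23+15=58
- #2+#3+#4: time 14+6+9=29, value 18+23+15=56
- #1+#3+#5: time 14+6+2=22, value 20+23+10=53
- #2+#3+#5: time 14+6+2=22, value 18+23+10=51
Best: 58 marks.

58 marks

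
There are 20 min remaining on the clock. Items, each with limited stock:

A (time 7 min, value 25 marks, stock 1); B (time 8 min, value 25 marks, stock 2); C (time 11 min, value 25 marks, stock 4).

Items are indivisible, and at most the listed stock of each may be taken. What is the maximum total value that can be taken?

50 marks

Best selections within time 20 and stock limits:
- 1×A + 1×B: time 15, value 50
- 2×B: time 16, value 50
- 1×A + 1×C: time 18, value 50
- 1×B + 1×C: time 19, value 50
Best: 50 marks.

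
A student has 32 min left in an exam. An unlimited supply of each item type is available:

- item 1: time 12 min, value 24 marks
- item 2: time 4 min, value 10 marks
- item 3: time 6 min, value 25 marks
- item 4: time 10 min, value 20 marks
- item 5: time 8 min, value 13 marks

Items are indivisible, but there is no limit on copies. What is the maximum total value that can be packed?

125 marks

Best value-per-unit is item 3 at 25/6, and filling with it alone uses time 5×6=30. No mix of the others beats 5×25 = 125.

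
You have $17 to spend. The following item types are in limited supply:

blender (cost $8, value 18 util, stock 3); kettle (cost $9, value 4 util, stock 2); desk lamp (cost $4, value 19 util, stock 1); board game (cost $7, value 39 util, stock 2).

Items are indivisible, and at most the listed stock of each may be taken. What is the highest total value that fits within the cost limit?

Best selections within cost 17 and stock limits:
- 2×board game: cost 14, value 78
- 1×desk lamp + 1×board game: cost 11, value 58
- 1×blender + 1×board game: cost 15, value 57
Best: 78 util.

78 util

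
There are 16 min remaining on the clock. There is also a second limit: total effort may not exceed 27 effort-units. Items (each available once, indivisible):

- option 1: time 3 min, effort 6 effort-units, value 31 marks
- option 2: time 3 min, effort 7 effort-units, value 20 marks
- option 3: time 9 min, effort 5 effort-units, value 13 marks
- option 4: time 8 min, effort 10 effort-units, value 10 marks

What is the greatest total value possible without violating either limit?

Feasible sets respecting both limits:
- option 1+option 2+option 3: time 15, effort 18, value 64
- option 1+option 2+option 4: time 14, effort 23, value 61
- option 1+option 2: time 6, effort 13, value 51
Best: 64 marks.

64 marks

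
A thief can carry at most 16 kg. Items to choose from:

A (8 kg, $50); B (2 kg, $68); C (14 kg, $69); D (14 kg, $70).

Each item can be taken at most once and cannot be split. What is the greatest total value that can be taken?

This is a 0/1 knapsack; check combinations near the capacity.
- B+D: weight 2+14=16, value 68+70=138
- B+C: weight 2+14=16, value 68+69=137
- A+B: weight 8+2=10, value 50+68=118
- D: weight 14, value 70
Best: $138.

$138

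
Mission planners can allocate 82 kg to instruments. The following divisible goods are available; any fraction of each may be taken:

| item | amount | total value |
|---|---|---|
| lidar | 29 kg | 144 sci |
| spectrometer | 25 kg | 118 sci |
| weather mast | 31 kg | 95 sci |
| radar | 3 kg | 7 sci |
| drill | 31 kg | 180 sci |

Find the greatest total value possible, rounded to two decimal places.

Take in order of value per unit:
- drill (180/31 per unit): all 31 → value 180, running total 180.00
- lidar (144/29 per unit): all 29 → value 144, running total 324.00
- spectrometer (118/25 per unit): 22 of 25 → value 22×118/25 = 103.8400, running total 427.84
Total 427.84.

427.84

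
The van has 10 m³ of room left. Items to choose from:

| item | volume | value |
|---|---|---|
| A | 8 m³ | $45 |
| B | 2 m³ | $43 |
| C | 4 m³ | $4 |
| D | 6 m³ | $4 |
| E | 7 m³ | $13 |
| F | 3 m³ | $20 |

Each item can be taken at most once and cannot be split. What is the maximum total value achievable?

$88

Check high-value combinations within 10 m³:
- A+B: volume 8+2=10, value 45+43=88
- B+C+F: volume 2+4+3=9, value 43+4+20=67
- B+F: volume 2+3=5, value 43+20=63
Best: $88.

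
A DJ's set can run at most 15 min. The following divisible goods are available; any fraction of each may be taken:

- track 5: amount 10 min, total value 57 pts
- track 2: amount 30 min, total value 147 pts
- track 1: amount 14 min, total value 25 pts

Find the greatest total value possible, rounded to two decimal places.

Take in order of value per unit:
- track 5 (57/10 per unit): all 10 → value 57, running total 57.00
- track 2 (147/30 per unit): 5 of 30 → value 5×147/30 = 24.5000, running total 81.50
Total 81.50.

81.50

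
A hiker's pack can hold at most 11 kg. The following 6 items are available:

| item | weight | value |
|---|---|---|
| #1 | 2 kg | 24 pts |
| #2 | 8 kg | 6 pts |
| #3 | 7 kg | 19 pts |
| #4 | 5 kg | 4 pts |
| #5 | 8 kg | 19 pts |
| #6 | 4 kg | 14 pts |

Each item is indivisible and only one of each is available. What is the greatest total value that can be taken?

43 pts

Check high-value combinations within 11 kg:
- #1+#3: weight 2+7=9, value 24+19=43
- #1+#5: weight 2+8=10, value 24+19=43
- #1+#4+#6: weight 2+5+4=11, value 24+4+14=42
- #1+#6: weight 2+4=6, value 24+14=38
Best: 43 pts.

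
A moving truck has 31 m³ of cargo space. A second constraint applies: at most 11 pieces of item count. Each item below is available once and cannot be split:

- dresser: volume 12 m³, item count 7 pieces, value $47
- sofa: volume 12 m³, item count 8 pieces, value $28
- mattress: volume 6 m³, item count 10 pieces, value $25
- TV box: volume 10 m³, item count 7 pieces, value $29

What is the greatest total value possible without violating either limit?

Feasible sets respecting both limits:
- dresser: volume 12, item count 7, value 47
- TV box: volume 10, item count 7, value 29
- sofa: volume 12, item count 8, value 28
Best: $47.

$47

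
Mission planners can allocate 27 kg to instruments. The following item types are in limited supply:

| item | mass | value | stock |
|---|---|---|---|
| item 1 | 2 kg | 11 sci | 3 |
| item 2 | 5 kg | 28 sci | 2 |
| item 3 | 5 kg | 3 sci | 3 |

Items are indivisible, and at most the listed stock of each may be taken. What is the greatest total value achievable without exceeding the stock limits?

95 sci

Top feasible selections:
- 3×item 1 + 2×item 2 + 2×item 3: mass 26, value 95
- 3×item 1 + 2×item 2 + 1×item 3: mass 21, value 92
- 3×item 1 + 2×item 2: mass 16, value 89
Best: 95 sci.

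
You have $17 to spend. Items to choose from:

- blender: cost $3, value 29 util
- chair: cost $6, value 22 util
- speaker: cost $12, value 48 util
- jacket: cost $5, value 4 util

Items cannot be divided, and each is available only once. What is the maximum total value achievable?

This is a 0/1 knapsack; check combinations near the capacity.
- blender+speaker: cost 3+12=15, value 29+48=77
- blender+chair+jacket: cost 3+6+5=14, value 29+22+4=55
- speaker+jacket: cost 12+5=17, value 48+4=52
- blender+chair: cost 3+6=9, value 29+22=51
Best: 77 util.

77 util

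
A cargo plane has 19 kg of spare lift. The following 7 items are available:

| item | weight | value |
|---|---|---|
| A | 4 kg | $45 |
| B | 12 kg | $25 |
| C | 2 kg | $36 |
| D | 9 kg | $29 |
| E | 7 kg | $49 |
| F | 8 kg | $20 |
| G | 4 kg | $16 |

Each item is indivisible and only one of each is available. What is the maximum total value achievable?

Check high-value combinations within 19 kg:
- A+C+E+G: weight 4+2+7+4=17, value 45+36+49+16=146
- A+C+E: weight 4+2+7=13, value 45+36+49=130
- A+C+D+G: weight 4+2+9+4=19, value 45+36+29+16=126
- A+C+F+G: weight 4+2+8+4=18, value 45+36+20+16=117
Best: $146.

$146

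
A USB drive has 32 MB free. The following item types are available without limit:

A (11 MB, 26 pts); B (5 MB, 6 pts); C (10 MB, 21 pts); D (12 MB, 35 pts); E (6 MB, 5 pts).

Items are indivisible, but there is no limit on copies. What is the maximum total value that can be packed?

Best value-per-unit is D at 35/12; filling with it alone gives 2×35 = 70.
Optimal mix: 2×C + 1×D → size 32, value 77.

77 pts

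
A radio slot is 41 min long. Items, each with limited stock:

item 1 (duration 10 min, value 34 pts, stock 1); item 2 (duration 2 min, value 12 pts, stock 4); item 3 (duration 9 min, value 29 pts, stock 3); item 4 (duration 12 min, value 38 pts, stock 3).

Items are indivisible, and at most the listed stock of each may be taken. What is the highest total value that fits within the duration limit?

153 pts

Top feasible selections:
- 4×item 2 + 1×item 3 + 2×item 4: duration 41, value 153
- 1×item 1 + 4×item 2 + 1×item 3 + 1×item 4: duration 39, value 149
- 1×item 1 + 3×item 2 + 2×item 4: duration 40, value 146
- 1×item 1 + 2×item 2 + 3×item 3: duration 41, value 145
Best: 153 pts.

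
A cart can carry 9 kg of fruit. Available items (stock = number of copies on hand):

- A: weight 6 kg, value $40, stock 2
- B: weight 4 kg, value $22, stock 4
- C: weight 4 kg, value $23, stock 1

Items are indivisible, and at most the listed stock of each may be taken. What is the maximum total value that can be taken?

Best selections within weight 9 and stock limits:
- 1×B + 1×C: weight 8, value 45
- 2×B: weight 8, value 44
- 1×A: weight 6, value 40
- 1×C: weight 4, value 23
Best: $45.

$45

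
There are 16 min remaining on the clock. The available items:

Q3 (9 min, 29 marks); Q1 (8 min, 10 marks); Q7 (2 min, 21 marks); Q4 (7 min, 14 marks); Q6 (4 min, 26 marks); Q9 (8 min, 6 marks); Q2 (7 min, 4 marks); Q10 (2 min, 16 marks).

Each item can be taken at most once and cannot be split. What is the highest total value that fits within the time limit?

Check high-value combinations within 16 min:
- Q7+Q4+Q6+Q10: time 2+7+4+2=15, value 21+14+26+16=77
- Q3+Q7+Q6: time 9+2+4=15, value 29+21+26=76
- Q1+Q7+Q6+Q10: time 8+2+4+2=16, value 10+21+26+16=73
Best: 77 marks.

77 marks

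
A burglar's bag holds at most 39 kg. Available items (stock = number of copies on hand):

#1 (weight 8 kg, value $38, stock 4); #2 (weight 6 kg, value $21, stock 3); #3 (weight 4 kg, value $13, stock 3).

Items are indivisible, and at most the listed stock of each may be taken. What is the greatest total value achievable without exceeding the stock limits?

$173

Best selections within weight 39 and stock limits:
- 4×#1 + 1×#2: weight 38, value 173
- 4×#1 + 1×#3: weight 36, value 165
- 3×#1 + 1×#2 + 2×#3: weight 38, value 161
Best: $173.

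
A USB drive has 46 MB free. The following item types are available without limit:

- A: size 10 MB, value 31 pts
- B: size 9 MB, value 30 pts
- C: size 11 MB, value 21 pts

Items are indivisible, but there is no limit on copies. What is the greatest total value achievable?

151 pts

Best value-per-unit is B at 30/9; filling with it alone gives 5×30 = 150.
Optimal mix: 1×A + 4×B → size 46, value 151.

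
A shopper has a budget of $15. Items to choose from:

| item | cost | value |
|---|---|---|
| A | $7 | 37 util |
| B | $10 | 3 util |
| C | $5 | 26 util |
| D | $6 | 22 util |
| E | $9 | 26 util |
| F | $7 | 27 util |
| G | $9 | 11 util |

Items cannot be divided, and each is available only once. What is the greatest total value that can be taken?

64 util

Check high-value combinations within $15:
- A+F: cost 7+7=14, value 37+27=64
- A+C: cost 7+5=12, value 37+26=63
- A+D: cost 7+6=13, value 37+22=59
- C+F: cost 5+7=12, value 26+27=53
Best: 64 util.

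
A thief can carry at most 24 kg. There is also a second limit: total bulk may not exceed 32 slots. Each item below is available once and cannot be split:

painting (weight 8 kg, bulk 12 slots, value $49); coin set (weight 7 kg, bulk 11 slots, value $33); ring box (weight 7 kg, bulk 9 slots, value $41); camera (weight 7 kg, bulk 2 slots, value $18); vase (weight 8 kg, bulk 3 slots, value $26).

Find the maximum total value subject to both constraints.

Feasible sets respecting both limits:
- painting+coin set+ring box: weight 22, bulk 32, value 123
- painting+ring box+vase: weight 23, bulk 24, value 116
- painting+ring box+camera: weight 22, bulk 23, value 108
Best: $123.

$123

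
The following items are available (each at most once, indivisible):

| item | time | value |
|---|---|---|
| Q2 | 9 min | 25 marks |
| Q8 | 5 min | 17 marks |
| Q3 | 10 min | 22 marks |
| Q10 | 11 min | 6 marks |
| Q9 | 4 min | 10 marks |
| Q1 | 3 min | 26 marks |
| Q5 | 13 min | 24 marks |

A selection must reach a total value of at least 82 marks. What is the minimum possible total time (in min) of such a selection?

Subsets with value ≥ 82, sorted by total time:
- Q2+Q3+Q9+Q1: time 26, value 83
- Q2+Q8+Q3+Q1: time 27, value 90
- Q2+Q9+Q1+Q5: time 29, value 85
- Q2+Q8+Q1+Q5: time 30, value 92
Minimum time: 26 min.

26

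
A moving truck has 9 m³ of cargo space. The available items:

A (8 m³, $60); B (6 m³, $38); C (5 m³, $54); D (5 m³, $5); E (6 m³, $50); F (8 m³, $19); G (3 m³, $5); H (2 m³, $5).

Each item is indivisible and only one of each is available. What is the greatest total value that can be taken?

Check high-value combinations within 9 m³:
- A: volume 8, value 60
- C+H: volume 5+2=7, value 54+5=59
- C+G: volume 5+3=8, value 54+5=59
- E+H: volume 6+2=8, value 50+5=55
Best: $60.

$60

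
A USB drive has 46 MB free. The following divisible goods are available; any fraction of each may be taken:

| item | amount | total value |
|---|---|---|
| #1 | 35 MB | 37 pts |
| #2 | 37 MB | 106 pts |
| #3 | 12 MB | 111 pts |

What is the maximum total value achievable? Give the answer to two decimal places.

208.41

Take in order of value per unit:
- #3 (111/12 per unit): all 12 → value 111, running total 111.00
- #2 (106/37 per unit): 34 of 37 → value 34×106/37 = 97.4054, running total 208.41
Total 208.41.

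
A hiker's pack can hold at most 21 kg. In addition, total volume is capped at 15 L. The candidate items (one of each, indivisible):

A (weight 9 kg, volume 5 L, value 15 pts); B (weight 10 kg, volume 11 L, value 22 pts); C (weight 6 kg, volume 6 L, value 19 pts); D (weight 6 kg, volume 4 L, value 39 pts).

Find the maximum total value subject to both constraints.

Feasible sets respecting both limits:
- A+C+D: weight 21, volume 15, value 73
- B+D: weight 16, volume 15, value 61
- C+D: weight 12, volume 10, value 58
Best: 73 pts.

73 pts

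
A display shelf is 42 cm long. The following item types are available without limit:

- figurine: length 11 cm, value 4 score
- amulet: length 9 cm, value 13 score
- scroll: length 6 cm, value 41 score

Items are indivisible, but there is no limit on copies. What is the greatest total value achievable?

Best value-per-unit is scroll at 41/6, and filling with it alone uses length 7×6=42. No mix of the others beats 7×41 = 287.

287 score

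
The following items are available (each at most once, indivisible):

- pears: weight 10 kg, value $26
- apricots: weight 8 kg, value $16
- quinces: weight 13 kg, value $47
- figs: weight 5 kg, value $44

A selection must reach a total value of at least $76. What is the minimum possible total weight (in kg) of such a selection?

18

Subsets with value ≥ 76, sorted by total weight:
- quinces+figs: weight 18, value 91
- pears+apricots+figs: weight 23, value 86
- apricots+quinces+figs: weight 26, value 107
- pears+quinces+figs: weight 28, value 117
Minimum weight: 18 kg.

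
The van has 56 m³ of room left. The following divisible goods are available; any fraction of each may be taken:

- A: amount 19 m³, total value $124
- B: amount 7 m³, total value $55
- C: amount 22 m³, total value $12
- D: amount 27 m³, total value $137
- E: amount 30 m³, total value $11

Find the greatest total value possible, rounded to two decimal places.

317.64

Take in order of value per unit:
- B (55/7 per unit): all 7 → value 55, running total 55.00
- A (124/19 per unit): all 19 → value 124, running total 179.00
- D (137/27 per unit): all 27 → value 137, running total 316.00
- C (12/22 per unit): 3 of 22 → value 3×12/22 = 1.6364, running total 317.64
Total 317.64.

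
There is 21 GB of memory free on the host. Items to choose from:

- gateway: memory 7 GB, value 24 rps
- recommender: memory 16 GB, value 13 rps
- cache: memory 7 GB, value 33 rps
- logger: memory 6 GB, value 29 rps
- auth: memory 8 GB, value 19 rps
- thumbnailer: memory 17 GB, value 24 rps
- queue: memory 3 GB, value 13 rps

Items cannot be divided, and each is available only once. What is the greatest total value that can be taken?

86 rps

Check high-value combinations within 21 GB:
- gateway+cache+logger: memory 7+7+6=20, value 24+33+29=86
- cache+logger+auth: memory 7+6+8=21, value 33+29+19=81
- cache+logger+queue: memory 7+6+3=16, value 33+29+13=75
- gateway+logger+auth: memory 7+6+8=21, value 24+29+19=72
- gateway+cache+queue: memory 7+7+3=17, value 24+33+13=70
Best: 86 rps.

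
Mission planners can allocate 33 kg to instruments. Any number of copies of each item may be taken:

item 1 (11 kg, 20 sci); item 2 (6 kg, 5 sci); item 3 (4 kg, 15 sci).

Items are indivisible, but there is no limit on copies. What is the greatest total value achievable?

Best value-per-unit is item 3 at 15/4, and filling with it alone uses mass 8×4=32. No mix of the others beats 8×15 = 120.

120 sci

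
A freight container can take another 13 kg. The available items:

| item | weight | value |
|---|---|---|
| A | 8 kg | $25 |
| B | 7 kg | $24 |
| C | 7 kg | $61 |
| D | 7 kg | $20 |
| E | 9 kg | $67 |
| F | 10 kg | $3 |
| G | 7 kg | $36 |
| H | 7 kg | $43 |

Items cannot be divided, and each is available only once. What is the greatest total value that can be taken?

$67

This is a 0/1 knapsack; check combinations near the capacity.
- E: weight 9, value 67
- C: weight 7, value 61
- H: weight 7, value 43
Best: $67.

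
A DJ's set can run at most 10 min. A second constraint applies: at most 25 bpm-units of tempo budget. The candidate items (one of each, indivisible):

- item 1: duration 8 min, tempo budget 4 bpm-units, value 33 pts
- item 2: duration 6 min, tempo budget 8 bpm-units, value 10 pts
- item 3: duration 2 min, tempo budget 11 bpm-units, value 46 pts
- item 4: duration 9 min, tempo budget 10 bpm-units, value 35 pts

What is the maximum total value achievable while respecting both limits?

79 pts

Feasible sets respecting both limits:
- item 1+item 3: duration 10, tempo budget 15, value 79
- item 2+item 3: duration 8, tempo budget 19, value 56
- item 3: duration 2, tempo budget 11, value 46
Best: 79 pts.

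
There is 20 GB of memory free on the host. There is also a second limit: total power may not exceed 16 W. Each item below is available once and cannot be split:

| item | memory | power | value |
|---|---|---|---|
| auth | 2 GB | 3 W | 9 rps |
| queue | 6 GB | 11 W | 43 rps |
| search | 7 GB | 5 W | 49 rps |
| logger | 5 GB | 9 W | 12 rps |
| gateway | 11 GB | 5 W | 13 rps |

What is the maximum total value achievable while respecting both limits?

Feasible sets respecting both limits:
- queue+search: memory 13, power 16, value 92
- auth+search+gateway: memory 20, power 13, value 71
- search+gateway: memory 18, power 10, value 62
Best: 92 rps.

92 rps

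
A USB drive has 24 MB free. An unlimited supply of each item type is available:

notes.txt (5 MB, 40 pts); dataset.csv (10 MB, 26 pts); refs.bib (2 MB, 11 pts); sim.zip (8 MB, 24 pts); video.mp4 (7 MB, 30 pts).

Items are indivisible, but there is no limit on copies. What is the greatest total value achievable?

182 pts

Best value-per-unit is notes.txt at 40/5; filling with it alone gives 4×40 = 160.
Optimal mix: 4×notes.txt + 2×refs.bib → size 24, value 182.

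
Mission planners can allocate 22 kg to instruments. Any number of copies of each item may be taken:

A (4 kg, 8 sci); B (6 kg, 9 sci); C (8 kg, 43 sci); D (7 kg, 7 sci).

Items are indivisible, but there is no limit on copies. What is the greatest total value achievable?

Best value-per-unit is C at 43/8; filling with it alone gives 2×43 = 86.
Optimal mix: 1×B + 2×C → mass 22, value 95.

95 sci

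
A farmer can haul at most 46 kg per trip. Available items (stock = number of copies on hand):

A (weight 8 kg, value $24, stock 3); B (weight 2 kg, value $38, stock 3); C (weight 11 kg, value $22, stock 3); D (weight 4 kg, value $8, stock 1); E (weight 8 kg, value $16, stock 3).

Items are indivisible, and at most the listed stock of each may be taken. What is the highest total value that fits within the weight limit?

$218

Best selections within weight 46 and stock limits:
- 3×A + 3×B + 2×E: weight 46, value 218
- 3×A + 3×B + 1×C + 1×D: weight 45, value 216
- 3×A + 3×B + 1×D + 1×E: weight 42, value 210
Best: $218.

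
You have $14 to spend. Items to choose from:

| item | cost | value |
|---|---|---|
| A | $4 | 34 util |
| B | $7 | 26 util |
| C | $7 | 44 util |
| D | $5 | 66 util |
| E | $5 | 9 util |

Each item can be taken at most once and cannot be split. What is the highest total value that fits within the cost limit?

110 util

Check high-value combinations within $14:
- C+D: cost 7+5=12, value 44+66=110
- A+D+E: cost 4+5+5=14, value 34+66+9=109
- A+D: cost 4+5=9, value 34+66=100
- B+D: cost 7+5=12, value 26+66=92
- A+C: cost 4+7=11, value 34+44=78
Best: 110 util.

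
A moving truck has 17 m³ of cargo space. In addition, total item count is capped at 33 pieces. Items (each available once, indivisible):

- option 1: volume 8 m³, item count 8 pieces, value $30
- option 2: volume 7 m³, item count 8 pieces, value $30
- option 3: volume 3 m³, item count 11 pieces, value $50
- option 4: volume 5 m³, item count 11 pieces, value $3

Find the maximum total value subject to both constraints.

Feasible sets respecting both limits:
- option 1+option 3+option 4: volume 16, item count 30, value 83
- option 2+option 3+option 4: volume 15, item count 30, value 83
- option 1+option 3: volume 11, item count 19, value 80
- option 2+option 3: volume 10, item count 19, value 80
Best: $83.

$83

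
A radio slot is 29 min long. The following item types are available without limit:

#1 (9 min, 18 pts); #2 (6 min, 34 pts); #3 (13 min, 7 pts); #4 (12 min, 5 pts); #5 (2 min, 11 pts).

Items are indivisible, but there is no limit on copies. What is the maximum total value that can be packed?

Best value-per-unit is #2 at 34/6; filling with it alone gives 4×34 = 136.
Optimal mix: 4×#2 + 2×#5 → duration 28, value 158.

158 pts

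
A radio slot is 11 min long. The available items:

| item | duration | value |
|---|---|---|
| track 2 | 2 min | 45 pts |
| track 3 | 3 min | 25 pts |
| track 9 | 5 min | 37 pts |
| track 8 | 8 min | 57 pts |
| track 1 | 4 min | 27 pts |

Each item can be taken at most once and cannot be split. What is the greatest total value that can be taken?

109 pts

This is a 0/1 knapsack; check combinations near the capacity.
- track 2+track 9+track 1: duration 2+5+4=11, value 45+37+27=109
- track 2+track 3+track 9: duration 2+3+5=10, value 45+25+37=107
- track 2+track 8: duration 2+8=10, value 45+57=102
- track 2+track 3+track 1: duration 2+3+4=9, value 45+25+27=97
- track 2+track 9: duration 2+5=7, value 45+37=82
Best: 109 pts.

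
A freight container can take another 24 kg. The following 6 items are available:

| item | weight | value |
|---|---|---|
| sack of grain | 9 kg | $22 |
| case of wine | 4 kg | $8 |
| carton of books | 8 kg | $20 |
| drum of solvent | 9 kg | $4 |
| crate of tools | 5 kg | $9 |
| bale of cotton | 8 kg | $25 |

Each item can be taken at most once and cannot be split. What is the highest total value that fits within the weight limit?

This is a 0/1 knapsack; check combinations near the capacity.
- sack of grain+crate of tools+bale of cotton: weight 9+5+8=22, value 22+9+25=56
- sack of grain+case of wine+bale of cotton: weight 9+4+8=21, value 22+8+25=55
- carton of books+crate of tools+bale of cotton: weight 8+5+8=21, value 20+9+25=54
- case of wine+carton of books+bale of cotton: weight 4+8+8=20, value 8+20+25=53
Best: $56.

$56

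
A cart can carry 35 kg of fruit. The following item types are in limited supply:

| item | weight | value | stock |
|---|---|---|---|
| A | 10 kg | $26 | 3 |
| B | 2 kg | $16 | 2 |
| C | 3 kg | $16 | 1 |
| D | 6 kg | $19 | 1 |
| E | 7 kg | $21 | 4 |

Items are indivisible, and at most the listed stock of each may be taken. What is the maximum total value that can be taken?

Top feasible selections:
- 2×B + 1×C + 4×E: weight 35, value 132
- 2×B + 1×C + 1×D + 3×E: weight 34, value 130
- 2×A + 2×B + 1×C + 1×E: weight 34, value 121
Best: $132.

$132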